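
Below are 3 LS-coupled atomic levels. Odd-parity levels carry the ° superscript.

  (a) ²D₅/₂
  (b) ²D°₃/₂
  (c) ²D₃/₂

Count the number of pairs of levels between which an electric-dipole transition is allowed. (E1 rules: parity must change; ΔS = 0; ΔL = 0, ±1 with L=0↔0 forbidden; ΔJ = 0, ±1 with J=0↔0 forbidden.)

2

(a)–(b): allowed.
(a)–(c): forbidden (parity).
(b)–(c): allowed.
Allowed pairs: 2 of 3.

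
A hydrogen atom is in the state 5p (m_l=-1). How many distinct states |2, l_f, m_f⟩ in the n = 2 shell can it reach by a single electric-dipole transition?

1

E1 requires Δl = ±1, so l_f ∈ {0, 2}; with 0 ≤ l_f ≤ n_f−1 = 1, the allowed l_f values are {0}.
For l_f = 0: m_f ∈ {m_i−1, m_i, m_i+1} ∩ [−0, 0] = {0} → 1 state.
Total: 1.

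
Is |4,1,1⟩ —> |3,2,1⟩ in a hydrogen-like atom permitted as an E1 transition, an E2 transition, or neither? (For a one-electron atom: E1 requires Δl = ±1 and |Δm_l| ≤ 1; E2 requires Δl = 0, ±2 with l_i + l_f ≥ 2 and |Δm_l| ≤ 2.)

E1

Δl = 2 − 1 = +1; l_i + l_f = 3.
Δm_l = +0.
E1 (Δl = ±1, |Δm_l| ≤ 1): satisfied.
E2 (Δl = 0,±2, l_i+l_f ≥ 2, |Δm_l| ≤ 2): not satisfied.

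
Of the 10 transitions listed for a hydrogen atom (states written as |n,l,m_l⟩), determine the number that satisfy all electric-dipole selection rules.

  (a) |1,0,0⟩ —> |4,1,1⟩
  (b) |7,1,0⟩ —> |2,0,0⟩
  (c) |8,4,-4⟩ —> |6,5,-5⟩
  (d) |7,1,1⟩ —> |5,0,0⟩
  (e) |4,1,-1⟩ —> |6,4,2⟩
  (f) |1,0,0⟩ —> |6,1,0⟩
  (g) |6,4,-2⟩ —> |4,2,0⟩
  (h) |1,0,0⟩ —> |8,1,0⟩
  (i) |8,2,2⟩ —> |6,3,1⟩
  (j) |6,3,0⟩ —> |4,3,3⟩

7

(a) allowed
(b) allowed
(c) allowed
(d) allowed
(e) forbidden — Δl = +3 (E1 requires Δl = ±1); Δm_l = +3 (E1 requires Δm_l = 0, ±1)
(f) allowed
(g) forbidden — Δl = -2 (E1 requires Δl = ±1); Δm_l = +2 (E1 requires Δm_l = 0, ±1)
(h) allowed
(i) allowed
(j) forbidden — Δl = +0 (E1 requires Δl = ±1); Δm_l = +3 (E1 requires Δm_l = 0, ±1)
Total allowed: 7 of 10.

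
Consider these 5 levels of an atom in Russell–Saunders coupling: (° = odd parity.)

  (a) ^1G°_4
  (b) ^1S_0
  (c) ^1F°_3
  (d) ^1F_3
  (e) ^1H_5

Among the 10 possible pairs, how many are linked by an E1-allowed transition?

3

(a)–(b): forbidden (ΔL, ΔJ).
(a)–(c): forbidden (parity).
(a)–(d): allowed.
(a)–(e): allowed.
(b)–(c): forbidden (ΔL, ΔJ).
(b)–(d): forbidden (parity, ΔL, ΔJ).
(b)–(e): forbidden (parity, ΔL, ΔJ).
(c)–(d): allowed.
(c)–(e): forbidden (ΔL, ΔJ).
(d)–(e): forbidden (parity, ΔL, ΔJ).
Allowed pairs: 3 of 10.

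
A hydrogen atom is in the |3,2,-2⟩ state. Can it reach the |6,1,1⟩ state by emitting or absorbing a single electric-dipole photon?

forbidden

l: 2 → 1 (Δl = -1). Δl = ±1 passes.
m_l: -2 → 1 (Δm_l = +3). |Δm_l| ≤ 1 fails.
The transition is electric-dipole forbidden.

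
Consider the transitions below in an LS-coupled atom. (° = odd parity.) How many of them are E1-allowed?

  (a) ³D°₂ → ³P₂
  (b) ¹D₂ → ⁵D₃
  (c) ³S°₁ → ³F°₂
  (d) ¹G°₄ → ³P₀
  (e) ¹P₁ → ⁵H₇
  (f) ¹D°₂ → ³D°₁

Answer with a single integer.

(a) allowed
(b) forbidden (parity, ΔS fail)
(c) forbidden (parity, ΔL fail)
(d) forbidden (ΔS, ΔL, ΔJ fail)
(e) forbidden (parity, ΔS, ΔL, ΔJ fail)
(f) forbidden (parity, ΔS fail)
Total allowed: 1 of 6.

1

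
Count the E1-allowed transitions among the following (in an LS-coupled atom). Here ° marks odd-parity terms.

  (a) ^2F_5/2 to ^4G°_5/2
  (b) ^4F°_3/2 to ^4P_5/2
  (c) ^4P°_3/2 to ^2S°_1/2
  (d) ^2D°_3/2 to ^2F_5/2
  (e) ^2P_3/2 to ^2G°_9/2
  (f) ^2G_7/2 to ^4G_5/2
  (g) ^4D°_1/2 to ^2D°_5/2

1

(a) forbidden (ΔS fails)
(b) forbidden (ΔL fails)
(c) forbidden (parity, ΔS fail)
(d) allowed
(e) forbidden (ΔL, ΔJ fail)
(f) forbidden (parity, ΔS fail)
(g) forbidden (parity, ΔS, ΔJ fail)
Total allowed: 1 of 7.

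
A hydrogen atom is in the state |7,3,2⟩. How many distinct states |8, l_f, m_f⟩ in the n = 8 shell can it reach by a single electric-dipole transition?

5

E1 requires Δl = ±1, so l_f ∈ {2, 4}; with 0 ≤ l_f ≤ n_f−1 = 7, the allowed l_f values are {2, 4}.
For l_f = 2: m_f ∈ {m_i−1, m_i, m_i+1} ∩ [−2, 2] = {1, 2} → 2 states.
For l_f = 4: m_f ∈ {m_i−1, m_i, m_i+1} ∩ [−4, 4] = {1, 2, 3} → 3 states.
Total: 5.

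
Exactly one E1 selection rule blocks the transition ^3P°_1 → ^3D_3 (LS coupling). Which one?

Initial level: S=1, L=1, J=1, parity odd. Final level: S=1, L=2, J=3, parity even.
Parity must change: odd → even — passes.
ΔS = 0: S: 1 → 1 — passes.
ΔL = 0, ±1 (not L=0↔0): L: 1 → 2, ΔL = +1 — passes.
ΔJ = 0, ±1 (not J=0↔0): J: 1 → 3, ΔJ = +2 — fails.

the ΔJ = 0, ±1 rule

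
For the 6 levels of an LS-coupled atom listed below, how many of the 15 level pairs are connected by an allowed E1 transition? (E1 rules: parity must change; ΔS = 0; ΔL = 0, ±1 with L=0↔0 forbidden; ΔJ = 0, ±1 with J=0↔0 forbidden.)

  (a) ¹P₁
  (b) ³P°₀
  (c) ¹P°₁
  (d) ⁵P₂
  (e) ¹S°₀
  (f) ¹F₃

2

(a)–(b): forbidden (ΔS).
(a)–(c): allowed.
(a)–(d): forbidden (parity, ΔS).
(a)–(e): allowed.
(a)–(f): forbidden (parity, ΔL, ΔJ).
(b)–(c): forbidden (parity, ΔS).
(b)–(d): forbidden (ΔS, ΔJ).
(b)–(e): forbidden (parity, ΔS, ΔJ).
(b)–(f): forbidden (ΔS, ΔL, ΔJ).
(c)–(d): forbidden (ΔS).
(c)–(e): forbidden (parity).
(c)–(f): forbidden (ΔL, ΔJ).
(d)–(e): forbidden (ΔS, ΔJ).
(d)–(f): forbidden (parity, ΔS, ΔL).
(e)–(f): forbidden (ΔL, ΔJ).
Allowed pairs: 2 of 15.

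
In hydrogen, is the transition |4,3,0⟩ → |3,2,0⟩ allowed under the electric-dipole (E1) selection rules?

Δl = 2 − 3 = -1; the E1 rule Δl = ±1 is ✓.
m_l: 0 → 0 (Δm_l = +0). |Δm_l| ≤ 1 ✓.
All E1 selection rules are satisfied.

allowed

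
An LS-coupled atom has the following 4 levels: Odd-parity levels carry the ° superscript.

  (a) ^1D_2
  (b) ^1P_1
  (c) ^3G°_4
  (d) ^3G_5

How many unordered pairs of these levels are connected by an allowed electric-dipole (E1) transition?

(a)–(b): forbidden (parity).
(a)–(c): forbidden (ΔS, ΔL, ΔJ).
(a)–(d): forbidden (parity, ΔS, ΔL, ΔJ).
(b)–(c): forbidden (ΔS, ΔL, ΔJ).
(b)–(d): forbidden (parity, ΔS, ΔL, ΔJ).
(c)–(d): allowed.
Allowed pairs: 1 of 6.

1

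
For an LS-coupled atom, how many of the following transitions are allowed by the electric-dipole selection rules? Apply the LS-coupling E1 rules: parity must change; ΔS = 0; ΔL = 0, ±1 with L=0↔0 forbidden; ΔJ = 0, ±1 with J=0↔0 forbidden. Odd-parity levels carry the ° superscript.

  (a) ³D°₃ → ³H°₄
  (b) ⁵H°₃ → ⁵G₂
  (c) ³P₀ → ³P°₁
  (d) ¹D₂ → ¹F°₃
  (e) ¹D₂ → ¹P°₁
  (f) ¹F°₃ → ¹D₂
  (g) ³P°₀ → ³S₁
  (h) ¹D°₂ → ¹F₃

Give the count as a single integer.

(a) forbidden (parity, ΔL fail)
(b) allowed
(c) allowed
(d) allowed
(e) allowed
(f) allowed
(g) allowed
(h) allowed
Total allowed: 7 of 8.

7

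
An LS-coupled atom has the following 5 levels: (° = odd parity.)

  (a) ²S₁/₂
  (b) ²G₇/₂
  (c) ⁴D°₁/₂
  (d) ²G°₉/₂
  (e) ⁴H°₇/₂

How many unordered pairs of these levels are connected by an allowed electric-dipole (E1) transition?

(a)–(b): forbidden (parity, ΔL, ΔJ).
(a)–(c): forbidden (ΔS, ΔL).
(a)–(d): forbidden (ΔL, ΔJ).
(a)–(e): forbidden (ΔS, ΔL, ΔJ).
(b)–(c): forbidden (ΔS, ΔL, ΔJ).
(b)–(d): allowed.
(b)–(e): forbidden (ΔS).
(c)–(d): forbidden (parity, ΔS, ΔL, ΔJ).
(c)–(e): forbidden (parity, ΔL, ΔJ).
(d)–(e): forbidden (parity, ΔS).
Allowed pairs: 1 of 10.

1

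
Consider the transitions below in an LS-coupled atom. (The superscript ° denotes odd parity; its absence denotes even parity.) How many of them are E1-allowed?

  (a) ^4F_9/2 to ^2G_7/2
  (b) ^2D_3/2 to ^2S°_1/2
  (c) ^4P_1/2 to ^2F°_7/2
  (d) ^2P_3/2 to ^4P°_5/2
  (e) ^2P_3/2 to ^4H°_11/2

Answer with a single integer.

(a) forbidden (parity, ΔS fail)
(b) forbidden (ΔL fails)
(c) forbidden (ΔS, ΔL, ΔJ fail)
(d) forbidden (ΔS fails)
(e) forbidden (ΔS, ΔL, ΔJ fail)
Total allowed: 0 of 5.

0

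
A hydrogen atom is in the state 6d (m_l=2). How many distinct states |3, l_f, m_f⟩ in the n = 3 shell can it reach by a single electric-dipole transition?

1

E1 requires Δl = ±1, so l_f ∈ {1, 3}; with 0 ≤ l_f ≤ n_f−1 = 2, the allowed l_f values are {1}.
For l_f = 1: m_f ∈ {m_i−1, m_i, m_i+1} ∩ [−1, 1] = {1} → 1 state.
Total: 1.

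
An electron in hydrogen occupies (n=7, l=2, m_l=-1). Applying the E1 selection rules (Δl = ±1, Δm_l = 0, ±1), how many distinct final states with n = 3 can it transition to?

E1 requires Δl = ±1, so l_f ∈ {1, 3}; with 0 ≤ l_f ≤ n_f−1 = 2, the allowed l_f values are {1}.
For l_f = 1: m_f ∈ {m_i−1, m_i, m_i+1} ∩ [−1, 1] = {-1, 0} → 2 states.
Total: 2.

2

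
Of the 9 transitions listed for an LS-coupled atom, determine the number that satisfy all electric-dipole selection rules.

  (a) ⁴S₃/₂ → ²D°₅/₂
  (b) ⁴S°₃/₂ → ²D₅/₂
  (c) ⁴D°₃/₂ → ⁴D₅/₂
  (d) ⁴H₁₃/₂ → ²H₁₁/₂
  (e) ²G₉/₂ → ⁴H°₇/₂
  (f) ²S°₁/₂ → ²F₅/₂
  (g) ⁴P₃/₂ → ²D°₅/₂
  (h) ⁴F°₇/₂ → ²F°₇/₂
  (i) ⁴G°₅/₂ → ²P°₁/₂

(a) forbidden (ΔS, ΔL fail)
(b) forbidden (ΔS, ΔL fail)
(c) allowed
(d) forbidden (parity, ΔS fail)
(e) forbidden (ΔS fails)
(f) forbidden (ΔL, ΔJ fail)
(g) forbidden (ΔS fails)
(h) forbidden (parity, ΔS fail)
(i) forbidden (parity, ΔS, ΔL, ΔJ fail)
Total allowed: 1 of 9.

1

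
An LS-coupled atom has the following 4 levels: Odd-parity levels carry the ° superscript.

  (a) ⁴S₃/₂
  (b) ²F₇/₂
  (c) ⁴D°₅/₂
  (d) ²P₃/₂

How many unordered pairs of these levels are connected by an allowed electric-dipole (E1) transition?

(a)–(b): forbidden (parity, ΔS, ΔL, ΔJ).
(a)–(c): forbidden (ΔL).
(a)–(d): forbidden (parity, ΔS).
(b)–(c): forbidden (ΔS).
(b)–(d): forbidden (parity, ΔL, ΔJ).
(c)–(d): forbidden (ΔS).
Allowed pairs: 0 of 6.

0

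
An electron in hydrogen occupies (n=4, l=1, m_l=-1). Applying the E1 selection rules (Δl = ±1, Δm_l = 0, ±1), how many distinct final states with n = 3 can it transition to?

4

E1 requires Δl = ±1, so l_f ∈ {0, 2}; with 0 ≤ l_f ≤ n_f−1 = 2, the allowed l_f values are {0, 2}.
For l_f = 0: m_f ∈ {m_i−1, m_i, m_i+1} ∩ [−0, 0] = {0} → 1 state.
For l_f = 2: m_f ∈ {m_i−1, m_i, m_i+1} ∩ [−2, 2] = {-2, -1, 0} → 3 states.
Total: 4.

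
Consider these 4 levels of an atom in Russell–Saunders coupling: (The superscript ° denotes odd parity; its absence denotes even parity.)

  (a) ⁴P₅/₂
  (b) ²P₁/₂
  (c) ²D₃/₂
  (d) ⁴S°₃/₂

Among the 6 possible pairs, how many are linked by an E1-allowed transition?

(a)–(b): forbidden (parity, ΔS, ΔJ).
(a)–(c): forbidden (parity, ΔS).
(a)–(d): allowed.
(b)–(c): forbidden (parity).
(b)–(d): forbidden (ΔS).
(c)–(d): forbidden (ΔS, ΔL).
Allowed pairs: 1 of 6.

1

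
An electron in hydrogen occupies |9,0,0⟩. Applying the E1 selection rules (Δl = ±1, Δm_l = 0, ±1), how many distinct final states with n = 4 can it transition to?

E1 requires Δl = ±1, so l_f ∈ {-1, 1}; with 0 ≤ l_f ≤ n_f−1 = 3, the allowed l_f values are {1}.
For l_f = 1: m_f ∈ {m_i−1, m_i, m_i+1} ∩ [−1, 1] = {-1, 0, 1} → 3 states.
Total: 3.

3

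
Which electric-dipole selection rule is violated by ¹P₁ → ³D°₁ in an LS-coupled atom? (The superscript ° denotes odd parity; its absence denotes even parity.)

the ΔS = 0 rule

Reading off the term symbols: S 0→1, L 1→2, J 1→1, parity even→odd.
Parity must change: even → odd — ok.
ΔJ = 0, ±1 (not J=0↔0): J: 1 → 1, ΔJ = +0 — ok.
ΔL = 0, ±1 (not L=0↔0): L: 1 → 2, ΔL = +1 — ok.
ΔS = 0: S: 0 → 1 — fails.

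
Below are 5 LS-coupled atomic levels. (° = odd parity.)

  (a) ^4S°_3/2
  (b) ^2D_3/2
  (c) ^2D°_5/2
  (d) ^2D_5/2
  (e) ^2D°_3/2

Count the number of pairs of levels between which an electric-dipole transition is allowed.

4

(a)–(b): forbidden (ΔS, ΔL).
(a)–(c): forbidden (parity, ΔS, ΔL).
(a)–(d): forbidden (ΔS, ΔL).
(a)–(e): forbidden (parity, ΔS, ΔL).
(b)–(c): allowed.
(b)–(d): forbidden (parity).
(b)–(e): allowed.
(c)–(d): allowed.
(c)–(e): forbidden (parity).
(d)–(e): allowed.
Allowed pairs: 4 of 10.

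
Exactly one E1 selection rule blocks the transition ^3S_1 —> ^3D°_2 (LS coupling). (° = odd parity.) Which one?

the ΔL = 0, ±1 rule

ΔL = 0, ±1 (not L=0↔0): L: 0 → 2, ΔL = +2 — fails.
ΔJ = 0, ±1 (not J=0↔0): J: 1 → 2, ΔJ = +1 — ok.
Parity must change: even → odd — ok.
ΔS = 0: S: 1 → 1 — ok.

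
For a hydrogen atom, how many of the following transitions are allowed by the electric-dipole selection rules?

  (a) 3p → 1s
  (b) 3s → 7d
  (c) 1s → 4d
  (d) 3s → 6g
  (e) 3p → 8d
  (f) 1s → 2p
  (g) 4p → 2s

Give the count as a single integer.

4

(a) allowed
(b) forbidden — Δl = +2 (E1 requires Δl = ±1)
(c) forbidden — Δl = +2 (E1 requires Δl = ±1)
(d) forbidden — Δl = +4 (E1 requires Δl = ±1)
(e) allowed
(f) allowed
(g) allowed
Total allowed: 4 of 7.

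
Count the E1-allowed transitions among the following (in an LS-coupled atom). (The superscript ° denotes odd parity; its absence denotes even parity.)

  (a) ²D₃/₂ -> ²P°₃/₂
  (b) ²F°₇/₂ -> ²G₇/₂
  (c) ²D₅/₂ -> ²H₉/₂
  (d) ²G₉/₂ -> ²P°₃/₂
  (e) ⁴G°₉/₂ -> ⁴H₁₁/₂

(a) allowed
(b) allowed
(c) forbidden (parity, ΔL, ΔJ fail)
(d) forbidden (ΔL, ΔJ fail)
(e) allowed
Total allowed: 3 of 5.

3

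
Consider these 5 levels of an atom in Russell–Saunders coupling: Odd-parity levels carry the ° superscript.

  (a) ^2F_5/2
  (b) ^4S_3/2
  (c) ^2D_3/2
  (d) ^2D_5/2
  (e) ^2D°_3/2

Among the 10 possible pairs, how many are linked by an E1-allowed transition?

3

(a)–(b): forbidden (parity, ΔS, ΔL).
(a)–(c): forbidden (parity).
(a)–(d): forbidden (parity).
(a)–(e): allowed.
(b)–(c): forbidden (parity, ΔS, ΔL).
(b)–(d): forbidden (parity, ΔS, ΔL).
(b)–(e): forbidden (ΔS, ΔL).
(c)–(d): forbidden (parity).
(c)–(e): allowed.
(d)–(e): allowed.
Allowed pairs: 3 of 10.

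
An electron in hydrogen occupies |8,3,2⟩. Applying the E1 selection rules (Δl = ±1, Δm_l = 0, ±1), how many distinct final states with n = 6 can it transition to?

E1 requires Δl = ±1, so l_f ∈ {2, 4}; with 0 ≤ l_f ≤ n_f−1 = 5, the allowed l_f values are {2, 4}.
For l_f = 2: m_f ∈ {m_i−1, m_i, m_i+1} ∩ [−2, 2] = {1, 2} → 2 states.
For l_f = 4: m_f ∈ {m_i−1, m_i, m_i+1} ∩ [−4, 4] = {1, 2, 3} → 3 states.
Total: 5.

5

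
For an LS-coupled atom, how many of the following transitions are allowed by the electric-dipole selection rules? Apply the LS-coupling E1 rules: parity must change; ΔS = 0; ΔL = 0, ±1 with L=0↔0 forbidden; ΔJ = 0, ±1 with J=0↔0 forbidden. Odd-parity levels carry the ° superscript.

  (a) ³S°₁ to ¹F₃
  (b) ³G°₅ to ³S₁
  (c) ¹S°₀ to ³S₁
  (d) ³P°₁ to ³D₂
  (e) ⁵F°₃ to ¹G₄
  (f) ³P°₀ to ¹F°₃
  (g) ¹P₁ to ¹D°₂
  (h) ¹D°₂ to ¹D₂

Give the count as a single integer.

3

(a) forbidden (ΔS, ΔL, ΔJ fail)
(b) forbidden (ΔL, ΔJ fail)
(c) forbidden (ΔS, ΔL fail)
(d) allowed
(e) forbidden (ΔS fails)
(f) forbidden (parity, ΔS, ΔL, ΔJ fail)
(g) allowed
(h) allowed
Total allowed: 3 of 8.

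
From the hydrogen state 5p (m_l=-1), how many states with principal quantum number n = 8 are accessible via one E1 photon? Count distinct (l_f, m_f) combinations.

E1 requires Δl = ±1, so l_f ∈ {0, 2}; with 0 ≤ l_f ≤ n_f−1 = 7, the allowed l_f values are {0, 2}.
For l_f = 0: m_f ∈ {m_i−1, m_i, m_i+1} ∩ [−0, 0] = {0} → 1 state.
For l_f = 2: m_f ∈ {m_i−1, m_i, m_i+1} ∩ [−2, 2] = {-2, -1, 0} → 3 states.
Total: 4.

4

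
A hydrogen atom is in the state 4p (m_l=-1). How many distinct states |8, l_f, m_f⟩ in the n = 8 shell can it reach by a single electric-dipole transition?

4

E1 requires Δl = ±1, so l_f ∈ {0, 2}; with 0 ≤ l_f ≤ n_f−1 = 7, the allowed l_f values are {0, 2}.
For l_f = 0: m_f ∈ {m_i−1, m_i, m_i+1} ∩ [−0, 0] = {0} → 1 state.
For l_f = 2: m_f ∈ {m_i−1, m_i, m_i+1} ∩ [−2, 2] = {-2, -1, 0} → 3 states.
Total: 4.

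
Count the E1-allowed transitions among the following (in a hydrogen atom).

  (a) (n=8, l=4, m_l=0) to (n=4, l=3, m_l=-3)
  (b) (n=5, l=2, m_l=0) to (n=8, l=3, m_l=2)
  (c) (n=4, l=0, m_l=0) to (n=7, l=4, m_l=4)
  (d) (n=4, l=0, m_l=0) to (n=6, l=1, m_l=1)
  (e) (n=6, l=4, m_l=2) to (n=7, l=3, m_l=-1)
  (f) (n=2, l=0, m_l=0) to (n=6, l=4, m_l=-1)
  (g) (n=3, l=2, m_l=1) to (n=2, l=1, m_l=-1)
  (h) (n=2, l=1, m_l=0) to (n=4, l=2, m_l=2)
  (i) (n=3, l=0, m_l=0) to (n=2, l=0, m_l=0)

1

(a) forbidden — Δm_l = -3 (E1 requires Δm_l = 0, ±1)
(b) forbidden — Δm_l = +2 (E1 requires Δm_l = 0, ±1)
(c) forbidden — Δl = +4 (E1 requires Δl = ±1); Δm_l = +4 (E1 requires Δm_l = 0, ±1)
(d) allowed
(e) forbidden — Δm_l = -3 (E1 requires Δm_l = 0, ±1)
(f) forbidden — Δl = +4 (E1 requires Δl = ±1)
(g) forbidden — Δm_l = -2 (E1 requires Δm_l = 0, ±1)
(h) forbidden — Δm_l = +2 (E1 requires Δm_l = 0, ±1)
(i) forbidden — Δl = +0 (E1 requires Δl = ±1)
Total allowed: 1 of 9.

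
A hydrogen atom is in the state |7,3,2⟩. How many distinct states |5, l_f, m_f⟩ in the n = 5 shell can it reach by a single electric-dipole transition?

5

E1 requires Δl = ±1, so l_f ∈ {2, 4}; with 0 ≤ l_f ≤ n_f−1 = 4, the allowed l_f values are {2, 4}.
For l_f = 2: m_f ∈ {m_i−1, m_i, m_i+1} ∩ [−2, 2] = {1, 2} → 2 states.
For l_f = 4: m_f ∈ {m_i−1, m_i, m_i+1} ∩ [−4, 4] = {1, 2, 3} → 3 states.
Total: 5.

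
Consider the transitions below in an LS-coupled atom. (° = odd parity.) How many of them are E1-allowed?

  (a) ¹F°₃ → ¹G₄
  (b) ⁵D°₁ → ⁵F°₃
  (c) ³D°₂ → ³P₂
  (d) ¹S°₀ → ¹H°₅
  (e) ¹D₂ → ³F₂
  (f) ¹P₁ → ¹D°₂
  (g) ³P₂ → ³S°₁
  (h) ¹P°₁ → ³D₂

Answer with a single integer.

(a) allowed
(b) forbidden (parity, ΔJ fail)
(c) allowed
(d) forbidden (parity, ΔL, ΔJ fail)
(e) forbidden (parity, ΔS fail)
(f) allowed
(g) allowed
(h) forbidden (ΔS fails)
Total allowed: 4 of 8.

4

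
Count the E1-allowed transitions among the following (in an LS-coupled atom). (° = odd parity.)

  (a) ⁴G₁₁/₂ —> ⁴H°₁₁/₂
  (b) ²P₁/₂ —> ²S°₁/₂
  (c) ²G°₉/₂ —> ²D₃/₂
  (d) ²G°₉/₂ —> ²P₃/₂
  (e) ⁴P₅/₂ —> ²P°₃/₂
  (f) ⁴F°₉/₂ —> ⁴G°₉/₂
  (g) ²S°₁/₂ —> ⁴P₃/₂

2

(a) allowed
(b) allowed
(c) forbidden (ΔL, ΔJ fail)
(d) forbidden (ΔL, ΔJ fail)
(e) forbidden (ΔS fails)
(f) forbidden (parity fails)
(g) forbidden (ΔS fails)
Total allowed: 2 of 7.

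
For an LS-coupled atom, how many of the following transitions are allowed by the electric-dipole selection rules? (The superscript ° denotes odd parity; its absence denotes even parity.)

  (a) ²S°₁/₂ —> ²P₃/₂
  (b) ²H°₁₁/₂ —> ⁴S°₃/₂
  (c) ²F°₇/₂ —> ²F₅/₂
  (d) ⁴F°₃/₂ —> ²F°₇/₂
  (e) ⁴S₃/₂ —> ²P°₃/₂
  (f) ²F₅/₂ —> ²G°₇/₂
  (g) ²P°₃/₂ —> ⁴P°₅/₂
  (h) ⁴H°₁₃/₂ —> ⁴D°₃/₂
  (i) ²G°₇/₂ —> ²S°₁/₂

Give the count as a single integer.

3

(a) allowed
(b) forbidden (parity, ΔS, ΔL, ΔJ fail)
(c) allowed
(d) forbidden (parity, ΔS, ΔJ fail)
(e) forbidden (ΔS fails)
(f) allowed
(g) forbidden (parity, ΔS fail)
(h) forbidden (parity, ΔL, ΔJ fail)
(i) forbidden (parity, ΔL, ΔJ fail)
Total allowed: 3 of 9.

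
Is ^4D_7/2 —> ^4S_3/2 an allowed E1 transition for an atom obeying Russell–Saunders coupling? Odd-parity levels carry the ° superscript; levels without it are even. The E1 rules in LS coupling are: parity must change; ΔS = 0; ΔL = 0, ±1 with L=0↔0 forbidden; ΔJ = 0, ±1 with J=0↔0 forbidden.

forbidden

Reading off the term symbols: S 3/2→3/2, L 2→0, J 7/2→3/2, parity even→even.
ΔL = 0, ±1 (not L=0↔0): L: 2 → 0, ΔL = -2 — ✗.
ΔS = 0: S: 3/2 → 3/2 — ✓.
ΔJ = 0, ±1 (not J=0↔0): J: 7/2 → 3/2, ΔJ = -2 — ✗.
Parity must change: even → even — ✗.
Rule(s) violated: parity, ΔL, ΔJ.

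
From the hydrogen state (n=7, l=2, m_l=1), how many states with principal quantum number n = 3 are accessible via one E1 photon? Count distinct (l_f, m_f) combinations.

E1 requires Δl = ±1, so l_f ∈ {1, 3}; with 0 ≤ l_f ≤ n_f−1 = 2, the allowed l_f values are {1}.
For l_f = 1: m_f ∈ {m_i−1, m_i, m_i+1} ∩ [−1, 1] = {0, 1} → 2 states.
Total: 2.

2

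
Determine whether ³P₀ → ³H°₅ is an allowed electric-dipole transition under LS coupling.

forbidden

Parity must change: even → odd — satisfied.
ΔS = 0: S: 1 → 1 — satisfied.
ΔL = 0, ±1 (not L=0↔0): L: 1 → 5, ΔL = +4 — violated.
ΔJ = 0, ±1 (not J=0↔0): J: 0 → 5, ΔJ = +5 — violated.
Rule(s) violated: ΔL, ΔJ.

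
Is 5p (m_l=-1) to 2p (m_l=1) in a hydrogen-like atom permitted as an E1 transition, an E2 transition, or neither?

E2

Δl = 1 − 1 = +0; l_i + l_f = 2.
Δm_l = +2.
E1 (Δl = ±1, |Δm_l| ≤ 1): not satisfied.
E2 (Δl = 0,±2, l_i+l_f ≥ 2, |Δm_l| ≤ 2): satisfied.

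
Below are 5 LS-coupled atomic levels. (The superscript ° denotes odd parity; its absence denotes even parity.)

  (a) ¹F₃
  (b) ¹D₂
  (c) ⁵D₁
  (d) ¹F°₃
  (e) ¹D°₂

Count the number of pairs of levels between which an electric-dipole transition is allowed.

4

(a)–(b): forbidden (parity).
(a)–(c): forbidden (parity, ΔS, ΔJ).
(a)–(d): allowed.
(a)–(e): allowed.
(b)–(c): forbidden (parity, ΔS).
(b)–(d): allowed.
(b)–(e): allowed.
(c)–(d): forbidden (ΔS, ΔJ).
(c)–(e): forbidden (ΔS).
(d)–(e): forbidden (parity).
Allowed pairs: 4 of 10.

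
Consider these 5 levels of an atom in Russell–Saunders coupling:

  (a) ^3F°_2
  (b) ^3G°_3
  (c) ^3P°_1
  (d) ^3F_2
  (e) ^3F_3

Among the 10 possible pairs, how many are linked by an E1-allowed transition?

4

(a)–(b): forbidden (parity).
(a)–(c): forbidden (parity, ΔL).
(a)–(d): allowed.
(a)–(e): allowed.
(b)–(c): forbidden (parity, ΔL, ΔJ).
(b)–(d): allowed.
(b)–(e): allowed.
(c)–(d): forbidden (ΔL).
(c)–(e): forbidden (ΔL, ΔJ).
(d)–(e): forbidden (parity).
Allowed pairs: 4 of 10.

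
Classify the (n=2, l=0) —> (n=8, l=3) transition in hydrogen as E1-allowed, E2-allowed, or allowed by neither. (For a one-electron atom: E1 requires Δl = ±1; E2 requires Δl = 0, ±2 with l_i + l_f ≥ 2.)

Δl = 3 − 0 = +3; l_i + l_f = 3.
E1 (Δl = ±1): not satisfied.
E2 (Δl = 0,±2, l_i+l_f ≥ 2): not satisfied.

neither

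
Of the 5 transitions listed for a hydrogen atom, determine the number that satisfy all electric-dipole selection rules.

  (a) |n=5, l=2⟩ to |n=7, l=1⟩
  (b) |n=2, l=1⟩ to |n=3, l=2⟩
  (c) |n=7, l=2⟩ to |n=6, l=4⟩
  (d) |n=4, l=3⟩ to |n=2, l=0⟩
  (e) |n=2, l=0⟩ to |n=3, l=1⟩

3

(a) allowed
(b) allowed
(c) forbidden — Δl = +2 (E1 requires Δl = ±1)
(d) forbidden — Δl = -3 (E1 requires Δl = ±1)
(e) allowed
Total allowed: 3 of 5.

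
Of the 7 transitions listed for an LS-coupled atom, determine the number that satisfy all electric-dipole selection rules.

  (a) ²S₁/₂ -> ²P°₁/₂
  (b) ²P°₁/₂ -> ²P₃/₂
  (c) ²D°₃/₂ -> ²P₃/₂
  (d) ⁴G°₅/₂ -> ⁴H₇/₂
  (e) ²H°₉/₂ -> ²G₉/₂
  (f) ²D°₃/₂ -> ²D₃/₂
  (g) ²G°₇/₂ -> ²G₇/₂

7

(a) allowed
(b) allowed
(c) allowed
(d) allowed
(e) allowed
(f) allowed
(g) allowed
Total allowed: 7 of 7.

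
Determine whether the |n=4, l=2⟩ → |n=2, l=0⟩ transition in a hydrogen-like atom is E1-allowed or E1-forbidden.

forbidden

Δl = 0 − 2 = -2; the E1 rule Δl = ±1 is violated.
The transition is electric-dipole forbidden.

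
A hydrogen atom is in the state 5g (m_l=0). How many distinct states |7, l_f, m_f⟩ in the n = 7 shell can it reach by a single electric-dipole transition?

E1 requires Δl = ±1, so l_f ∈ {3, 5}; with 0 ≤ l_f ≤ n_f−1 = 6, the allowed l_f values are {3, 5}.
For l_f = 3: m_f ∈ {m_i−1, m_i, m_i+1} ∩ [−3, 3] = {-1, 0, 1} → 3 states.
For l_f = 5: m_f ∈ {m_i−1, m_i, m_i+1} ∩ [−5, 5] = {-1, 0, 1} → 3 states.
Total: 6.

6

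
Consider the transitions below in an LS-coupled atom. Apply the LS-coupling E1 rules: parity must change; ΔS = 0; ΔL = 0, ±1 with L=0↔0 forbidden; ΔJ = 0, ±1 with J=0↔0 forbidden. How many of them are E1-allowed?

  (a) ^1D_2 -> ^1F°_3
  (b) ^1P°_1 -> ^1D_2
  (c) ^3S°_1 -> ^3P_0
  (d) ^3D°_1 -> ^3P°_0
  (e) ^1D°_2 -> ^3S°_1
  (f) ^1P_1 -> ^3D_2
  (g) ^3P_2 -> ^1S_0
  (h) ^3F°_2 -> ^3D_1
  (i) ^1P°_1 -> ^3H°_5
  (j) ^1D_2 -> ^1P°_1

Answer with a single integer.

(a) allowed
(b) allowed
(c) allowed
(d) forbidden (parity fails)
(e) forbidden (parity, ΔS, ΔL fail)
(f) forbidden (parity, ΔS fail)
(g) forbidden (parity, ΔS, ΔJ fail)
(h) allowed
(i) forbidden (parity, ΔS, ΔL, ΔJ fail)
(j) allowed
Total allowed: 5 of 10.

5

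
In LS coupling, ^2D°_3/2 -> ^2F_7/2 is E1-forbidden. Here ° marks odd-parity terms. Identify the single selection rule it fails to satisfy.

Initial level: S=1/2, L=2, J=3/2, parity odd. Final level: S=1/2, L=3, J=7/2, parity even.
Parity must change: odd → even — satisfied.
ΔS = 0: S: 1/2 → 1/2 — satisfied.
ΔL = 0, ±1 (not L=0↔0): L: 2 → 3, ΔL = +1 — satisfied.
ΔJ = 0, ±1 (not J=0↔0): J: 3/2 → 7/2, ΔJ = +2 — violated.

the ΔJ = 0, ±1 rule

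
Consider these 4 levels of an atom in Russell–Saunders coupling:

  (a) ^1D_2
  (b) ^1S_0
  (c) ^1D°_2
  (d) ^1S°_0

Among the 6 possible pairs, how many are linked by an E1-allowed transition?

1

(a)–(b): forbidden (parity, ΔL, ΔJ).
(a)–(c): allowed.
(a)–(d): forbidden (ΔL, ΔJ).
(b)–(c): forbidden (ΔL, ΔJ).
(b)–(d): forbidden (ΔL, ΔJ).
(c)–(d): forbidden (parity, ΔL, ΔJ).
Allowed pairs: 1 of 6.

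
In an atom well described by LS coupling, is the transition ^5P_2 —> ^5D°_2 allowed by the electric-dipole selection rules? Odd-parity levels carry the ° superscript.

allowed

Parity must change: even → odd — ✓.
ΔL = 0, ±1 (not L=0↔0): L: 1 → 2, ΔL = +1 — ✓.
ΔJ = 0, ±1 (not J=0↔0): J: 2 → 2, ΔJ = +0 — ✓.
ΔS = 0: S: 2 → 2 — ✓.
All four E1 rules are satisfied.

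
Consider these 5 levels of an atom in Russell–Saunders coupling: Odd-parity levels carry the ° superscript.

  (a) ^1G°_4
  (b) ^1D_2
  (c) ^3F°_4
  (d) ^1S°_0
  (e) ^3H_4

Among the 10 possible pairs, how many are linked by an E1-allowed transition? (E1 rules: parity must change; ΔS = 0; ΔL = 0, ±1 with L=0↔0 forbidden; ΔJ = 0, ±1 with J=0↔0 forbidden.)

(a)–(b): forbidden (ΔL, ΔJ).
(a)–(c): forbidden (parity, ΔS).
(a)–(d): forbidden (parity, ΔL, ΔJ).
(a)–(e): forbidden (ΔS).
(b)–(c): forbidden (ΔS, ΔJ).
(b)–(d): forbidden (ΔL, ΔJ).
(b)–(e): forbidden (parity, ΔS, ΔL, ΔJ).
(c)–(d): forbidden (parity, ΔS, ΔL, ΔJ).
(c)–(e): forbidden (ΔL).
(d)–(e): forbidden (ΔS, ΔL, ΔJ).
Allowed pairs: 0 of 10.

0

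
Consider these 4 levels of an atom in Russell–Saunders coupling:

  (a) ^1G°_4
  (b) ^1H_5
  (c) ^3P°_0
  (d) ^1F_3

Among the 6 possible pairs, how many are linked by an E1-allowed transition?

2

(a)–(b): allowed.
(a)–(c): forbidden (parity, ΔS, ΔL, ΔJ).
(a)–(d): allowed.
(b)–(c): forbidden (ΔS, ΔL, ΔJ).
(b)–(d): forbidden (parity, ΔL, ΔJ).
(c)–(d): forbidden (ΔS, ΔL, ΔJ).
Allowed pairs: 2 of 6.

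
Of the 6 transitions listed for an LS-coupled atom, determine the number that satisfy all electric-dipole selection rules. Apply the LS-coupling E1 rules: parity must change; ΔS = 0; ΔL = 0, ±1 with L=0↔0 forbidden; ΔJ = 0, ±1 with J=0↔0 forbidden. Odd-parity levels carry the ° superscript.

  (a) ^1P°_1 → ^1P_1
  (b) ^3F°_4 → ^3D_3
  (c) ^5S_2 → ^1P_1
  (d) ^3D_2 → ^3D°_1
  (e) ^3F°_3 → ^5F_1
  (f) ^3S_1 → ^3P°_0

(a) allowed
(b) allowed
(c) forbidden (parity, ΔS fail)
(d) allowed
(e) forbidden (ΔS, ΔJ fail)
(f) allowed
Total allowed: 4 of 6.

4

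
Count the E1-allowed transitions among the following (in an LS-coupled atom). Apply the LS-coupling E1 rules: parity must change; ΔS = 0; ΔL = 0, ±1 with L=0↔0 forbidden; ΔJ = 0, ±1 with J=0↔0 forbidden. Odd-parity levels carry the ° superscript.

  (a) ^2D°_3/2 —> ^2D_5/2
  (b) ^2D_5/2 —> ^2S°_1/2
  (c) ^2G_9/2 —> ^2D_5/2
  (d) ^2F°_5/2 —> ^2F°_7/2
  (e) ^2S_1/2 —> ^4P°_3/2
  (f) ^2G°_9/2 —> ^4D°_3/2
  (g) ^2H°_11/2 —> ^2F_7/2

1

(a) allowed
(b) forbidden (ΔL, ΔJ fail)
(c) forbidden (parity, ΔL, ΔJ fail)
(d) forbidden (parity fails)
(e) forbidden (ΔS fails)
(f) forbidden (parity, ΔS, ΔL, ΔJ fail)
(g) forbidden (ΔL, ΔJ fail)
Total allowed: 1 of 7.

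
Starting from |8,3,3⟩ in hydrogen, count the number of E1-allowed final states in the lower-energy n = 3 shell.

1

E1 requires Δl = ±1, so l_f ∈ {2, 4}; with 0 ≤ l_f ≤ n_f−1 = 2, the allowed l_f values are {2}.
For l_f = 2: m_f ∈ {m_i−1, m_i, m_i+1} ∩ [−2, 2] = {2} → 1 state.
Total: 1.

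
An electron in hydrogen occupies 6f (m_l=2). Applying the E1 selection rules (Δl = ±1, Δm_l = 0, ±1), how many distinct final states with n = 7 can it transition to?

E1 requires Δl = ±1, so l_f ∈ {2, 4}; with 0 ≤ l_f ≤ n_f−1 = 6, the allowed l_f values are {2, 4}.
For l_f = 2: m_f ∈ {m_i−1, m_i, m_i+1} ∩ [−2, 2] = {1, 2} → 2 states.
For l_f = 4: m_f ∈ {m_i−1, m_i, m_i+1} ∩ [−4, 4] = {1, 2, 3} → 3 states.
Total: 5.

5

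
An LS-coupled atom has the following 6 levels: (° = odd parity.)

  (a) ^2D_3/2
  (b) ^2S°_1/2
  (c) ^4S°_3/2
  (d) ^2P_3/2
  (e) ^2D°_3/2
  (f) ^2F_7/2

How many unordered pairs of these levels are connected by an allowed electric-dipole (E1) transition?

3

(a)–(b): forbidden (ΔL).
(a)–(c): forbidden (ΔS, ΔL).
(a)–(d): forbidden (parity).
(a)–(e): allowed.
(a)–(f): forbidden (parity, ΔJ).
(b)–(c): forbidden (parity, ΔS, ΔL).
(b)–(d): allowed.
(b)–(e): forbidden (parity, ΔL).
(b)–(f): forbidden (ΔL, ΔJ).
(c)–(d): forbidden (ΔS).
(c)–(e): forbidden (parity, ΔS, ΔL).
(c)–(f): forbidden (ΔS, ΔL, ΔJ).
(d)–(e): allowed.
(d)–(f): forbidden (parity, ΔL, ΔJ).
(e)–(f): forbidden (ΔJ).
Allowed pairs: 3 of 15.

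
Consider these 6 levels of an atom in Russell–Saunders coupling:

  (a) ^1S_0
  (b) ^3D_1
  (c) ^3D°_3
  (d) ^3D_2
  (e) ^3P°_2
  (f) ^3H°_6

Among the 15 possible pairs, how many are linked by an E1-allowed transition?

(a)–(b): forbidden (parity, ΔS, ΔL).
(a)–(c): forbidden (ΔS, ΔL, ΔJ).
(a)–(d): forbidden (parity, ΔS, ΔL, ΔJ).
(a)–(e): forbidden (ΔS, ΔJ).
(a)–(f): forbidden (ΔS, ΔL, ΔJ).
(b)–(c): forbidden (ΔJ).
(b)–(d): forbidden (parity).
(b)–(e): allowed.
(b)–(f): forbidden (ΔL, ΔJ).
(c)–(d): allowed.
(c)–(e): forbidden (parity).
(c)–(f): forbidden (parity, ΔL, ΔJ).
(d)–(e): allowed.
(d)–(f): forbidden (ΔL, ΔJ).
(e)–(f): forbidden (parity, ΔL, ΔJ).
Allowed pairs: 3 of 15.

3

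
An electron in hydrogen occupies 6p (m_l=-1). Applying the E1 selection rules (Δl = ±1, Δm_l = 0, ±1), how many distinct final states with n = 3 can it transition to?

E1 requires Δl = ±1, so l_f ∈ {0, 2}; with 0 ≤ l_f ≤ n_f−1 = 2, the allowed l_f values are {0, 2}.
For l_f = 0: m_f ∈ {m_i−1, m_i, m_i+1} ∩ [−0, 0] = {0} → 1 state.
For l_f = 2: m_f ∈ {m_i−1, m_i, m_i+1} ∩ [−2, 2] = {-2, -1, 0} → 3 states.
Total: 4.

4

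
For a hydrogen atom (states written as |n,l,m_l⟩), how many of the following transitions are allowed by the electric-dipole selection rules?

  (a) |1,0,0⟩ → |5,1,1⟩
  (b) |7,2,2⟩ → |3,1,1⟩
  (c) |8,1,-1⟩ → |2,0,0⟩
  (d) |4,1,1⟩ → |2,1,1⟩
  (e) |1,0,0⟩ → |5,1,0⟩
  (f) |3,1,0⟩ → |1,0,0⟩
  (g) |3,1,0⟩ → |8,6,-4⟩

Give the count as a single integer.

(a) allowed
(b) allowed
(c) allowed
(d) forbidden — Δl = +0 (E1 requires Δl = ±1)
(e) allowed
(f) allowed
(g) forbidden — Δl = +5 (E1 requires Δl = ±1); Δm_l = -4 (E1 requires Δm_l = 0, ±1)
Total allowed: 5 of 7.

5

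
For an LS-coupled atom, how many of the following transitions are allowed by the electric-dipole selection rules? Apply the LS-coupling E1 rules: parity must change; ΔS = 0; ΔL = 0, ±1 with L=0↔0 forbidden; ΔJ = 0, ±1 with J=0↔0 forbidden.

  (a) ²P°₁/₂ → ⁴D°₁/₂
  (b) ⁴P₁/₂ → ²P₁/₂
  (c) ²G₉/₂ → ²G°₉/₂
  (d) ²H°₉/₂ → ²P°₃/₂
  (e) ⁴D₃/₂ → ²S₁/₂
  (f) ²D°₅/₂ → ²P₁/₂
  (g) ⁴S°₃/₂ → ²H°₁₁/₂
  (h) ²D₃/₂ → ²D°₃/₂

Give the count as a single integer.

2

(a) forbidden (parity, ΔS fail)
(b) forbidden (parity, ΔS fail)
(c) allowed
(d) forbidden (parity, ΔL, ΔJ fail)
(e) forbidden (parity, ΔS, ΔL fail)
(f) forbidden (ΔJ fails)
(g) forbidden (parity, ΔS, ΔL, ΔJ fail)
(h) allowed
Total allowed: 2 of 8.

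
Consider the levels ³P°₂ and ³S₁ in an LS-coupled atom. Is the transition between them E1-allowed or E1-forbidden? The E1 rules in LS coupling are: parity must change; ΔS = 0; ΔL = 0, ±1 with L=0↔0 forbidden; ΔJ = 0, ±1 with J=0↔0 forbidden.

allowed

Reading off the term symbols: S 1→1, L 1→0, J 2→1, parity odd→even.
Parity must change: odd → even — passes.
ΔS = 0: S: 1 → 1 — passes.
ΔL = 0, ±1 (not L=0↔0): L: 1 → 0, ΔL = -1 — passes.
ΔJ = 0, ±1 (not J=0↔0): J: 2 → 1, ΔJ = -1 — passes.
All four E1 rules are satisfied.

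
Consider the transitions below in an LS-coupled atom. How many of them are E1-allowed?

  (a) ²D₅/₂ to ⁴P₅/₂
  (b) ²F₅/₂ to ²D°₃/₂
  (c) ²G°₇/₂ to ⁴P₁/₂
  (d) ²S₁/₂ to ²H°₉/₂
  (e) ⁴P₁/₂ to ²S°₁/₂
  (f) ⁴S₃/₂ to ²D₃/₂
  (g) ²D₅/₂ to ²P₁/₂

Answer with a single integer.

1

(a) forbidden (parity, ΔS fail)
(b) allowed
(c) forbidden (ΔS, ΔL, ΔJ fail)
(d) forbidden (ΔL, ΔJ fail)
(e) forbidden (ΔS fails)
(f) forbidden (parity, ΔS, ΔL fail)
(g) forbidden (parity, ΔJ fail)
Total allowed: 1 of 7.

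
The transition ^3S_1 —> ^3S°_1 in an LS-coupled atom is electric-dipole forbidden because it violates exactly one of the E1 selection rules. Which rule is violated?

the L=0 ↔ L=0 exclusion

Reading off the term symbols: S 1→1, L 0→0, J 1→1, parity even→odd.
ΔJ = 0, ±1 (not J=0↔0): J: 1 → 1, ΔJ = +0 — ok.
ΔS = 0: S: 1 → 1 — ok.
ΔL = 0, ±1 (not L=0↔0): L: 0 → 0, ΔL = +0 — fails.
Parity must change: even → odd — ok.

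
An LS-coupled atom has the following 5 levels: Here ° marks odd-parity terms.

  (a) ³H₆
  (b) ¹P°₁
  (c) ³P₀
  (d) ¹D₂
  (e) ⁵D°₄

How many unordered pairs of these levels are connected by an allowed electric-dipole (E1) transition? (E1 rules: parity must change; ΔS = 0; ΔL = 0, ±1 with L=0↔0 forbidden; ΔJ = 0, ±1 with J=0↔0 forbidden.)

(a)–(b): forbidden (ΔS, ΔL, ΔJ).
(a)–(c): forbidden (parity, ΔL, ΔJ).
(a)–(d): forbidden (parity, ΔS, ΔL, ΔJ).
(a)–(e): forbidden (ΔS, ΔL, ΔJ).
(b)–(c): forbidden (ΔS).
(b)–(d): allowed.
(b)–(e): forbidden (parity, ΔS, ΔJ).
(c)–(d): forbidden (parity, ΔS, ΔJ).
(c)–(e): forbidden (ΔS, ΔJ).
(d)–(e): forbidden (ΔS, ΔJ).
Allowed pairs: 1 of 10.

1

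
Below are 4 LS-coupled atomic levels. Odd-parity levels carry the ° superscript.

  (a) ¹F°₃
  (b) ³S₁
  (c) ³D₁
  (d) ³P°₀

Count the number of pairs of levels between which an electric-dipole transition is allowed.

(a)–(b): forbidden (ΔS, ΔL, ΔJ).
(a)–(c): forbidden (ΔS, ΔJ).
(a)–(d): forbidden (parity, ΔS, ΔL, ΔJ).
(b)–(c): forbidden (parity, ΔL).
(b)–(d): allowed.
(c)–(d): allowed.
Allowed pairs: 2 of 6.

2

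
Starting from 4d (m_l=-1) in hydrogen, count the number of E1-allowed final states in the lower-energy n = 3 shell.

E1 requires Δl = ±1, so l_f ∈ {1, 3}; with 0 ≤ l_f ≤ n_f−1 = 2, the allowed l_f values are {1}.
For l_f = 1: m_f ∈ {m_i−1, m_i, m_i+1} ∩ [−1, 1] = {-1, 0} → 2 states.
Total: 2.

2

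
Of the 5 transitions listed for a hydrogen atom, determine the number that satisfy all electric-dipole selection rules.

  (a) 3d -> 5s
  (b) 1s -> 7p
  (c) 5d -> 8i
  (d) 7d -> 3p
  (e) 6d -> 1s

2

(a) forbidden — Δl = -2 (E1 requires Δl = ±1)
(b) allowed
(c) forbidden — Δl = +4 (E1 requires Δl = ±1)
(d) allowed
(e) forbidden — Δl = -2 (E1 requires Δl = ±1)
Total allowed: 2 of 5.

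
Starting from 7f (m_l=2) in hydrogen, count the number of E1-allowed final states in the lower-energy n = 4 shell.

E1 requires Δl = ±1, so l_f ∈ {2, 4}; with 0 ≤ l_f ≤ n_f−1 = 3, the allowed l_f values are {2}.
For l_f = 2: m_f ∈ {m_i−1, m_i, m_i+1} ∩ [−2, 2] = {1, 2} → 2 states.
Total: 2.

2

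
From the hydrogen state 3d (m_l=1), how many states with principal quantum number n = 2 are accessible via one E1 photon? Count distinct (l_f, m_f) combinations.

E1 requires Δl = ±1, so l_f ∈ {1, 3}; with 0 ≤ l_f ≤ n_f−1 = 1, the allowed l_f values are {1}.
For l_f = 1: m_f ∈ {m_i−1, m_i, m_i+1} ∩ [−1, 1] = {0, 1} → 2 states.
Total: 2.

2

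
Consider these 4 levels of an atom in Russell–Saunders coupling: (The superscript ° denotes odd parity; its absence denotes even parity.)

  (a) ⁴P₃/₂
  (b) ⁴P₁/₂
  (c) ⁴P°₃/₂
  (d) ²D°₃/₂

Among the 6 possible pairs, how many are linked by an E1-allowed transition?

2

(a)–(b): forbidden (parity).
(a)–(c): allowed.
(a)–(d): forbidden (ΔS).
(b)–(c): allowed.
(b)–(d): forbidden (ΔS).
(c)–(d): forbidden (parity, ΔS).
Allowed pairs: 2 of 6.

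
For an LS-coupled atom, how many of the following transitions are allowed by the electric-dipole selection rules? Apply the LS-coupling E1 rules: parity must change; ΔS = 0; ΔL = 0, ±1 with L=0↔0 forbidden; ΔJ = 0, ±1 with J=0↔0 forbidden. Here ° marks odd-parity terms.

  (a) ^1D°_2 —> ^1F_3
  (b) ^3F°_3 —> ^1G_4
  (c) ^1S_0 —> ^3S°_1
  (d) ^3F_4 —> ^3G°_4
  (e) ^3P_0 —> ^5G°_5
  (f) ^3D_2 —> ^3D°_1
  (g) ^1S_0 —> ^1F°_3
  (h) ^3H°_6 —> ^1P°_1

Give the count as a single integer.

3

(a) allowed
(b) forbidden (ΔS fails)
(c) forbidden (ΔS, ΔL fail)
(d) allowed
(e) forbidden (ΔS, ΔL, ΔJ fail)
(f) allowed
(g) forbidden (ΔL, ΔJ fail)
(h) forbidden (parity, ΔS, ΔL, ΔJ fail)
Total allowed: 3 of 8.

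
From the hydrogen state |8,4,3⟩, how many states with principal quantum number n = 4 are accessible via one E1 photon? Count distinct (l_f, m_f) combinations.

2

E1 requires Δl = ±1, so l_f ∈ {3, 5}; with 0 ≤ l_f ≤ n_f−1 = 3, the allowed l_f values are {3}.
For l_f = 3: m_f ∈ {m_i−1, m_i, m_i+1} ∩ [−3, 3] = {2, 3} → 2 states.
Total: 2.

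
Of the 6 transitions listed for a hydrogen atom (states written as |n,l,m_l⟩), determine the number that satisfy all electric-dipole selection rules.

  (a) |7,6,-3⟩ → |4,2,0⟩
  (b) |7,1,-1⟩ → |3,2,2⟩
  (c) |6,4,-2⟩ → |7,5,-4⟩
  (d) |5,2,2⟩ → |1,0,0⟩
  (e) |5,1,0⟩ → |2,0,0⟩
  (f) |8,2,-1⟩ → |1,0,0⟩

1

(a) forbidden — Δl = -4 (E1 requires Δl = ±1); Δm_l = +3 (E1 requires Δm_l = 0, ±1)
(b) forbidden — Δm_l = +3 (E1 requires Δm_l = 0, ±1)
(c) forbidden — Δm_l = -2 (E1 requires Δm_l = 0, ±1)
(d) forbidden — Δl = -2 (E1 requires Δl = ±1); Δm_l = -2 (E1 requires Δm_l = 0, ±1)
(e) allowed
(f) forbidden — Δl = -2 (E1 requires Δl = ±1)
Total allowed: 1 of 6.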